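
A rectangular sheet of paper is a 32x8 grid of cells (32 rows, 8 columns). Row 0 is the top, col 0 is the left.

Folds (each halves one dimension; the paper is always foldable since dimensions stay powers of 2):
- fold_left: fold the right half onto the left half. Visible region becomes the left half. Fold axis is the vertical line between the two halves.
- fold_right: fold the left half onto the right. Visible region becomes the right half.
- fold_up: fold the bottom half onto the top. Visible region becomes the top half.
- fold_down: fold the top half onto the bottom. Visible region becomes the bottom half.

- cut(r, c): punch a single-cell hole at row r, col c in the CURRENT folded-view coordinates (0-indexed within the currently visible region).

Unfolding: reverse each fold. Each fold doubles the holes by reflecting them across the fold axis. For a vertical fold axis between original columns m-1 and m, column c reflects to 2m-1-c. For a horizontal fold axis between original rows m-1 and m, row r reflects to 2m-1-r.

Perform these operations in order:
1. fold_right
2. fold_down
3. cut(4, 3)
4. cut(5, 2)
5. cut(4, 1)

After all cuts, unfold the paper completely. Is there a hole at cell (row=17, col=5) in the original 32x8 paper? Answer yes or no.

Answer: no

Derivation:
Op 1 fold_right: fold axis v@4; visible region now rows[0,32) x cols[4,8) = 32x4
Op 2 fold_down: fold axis h@16; visible region now rows[16,32) x cols[4,8) = 16x4
Op 3 cut(4, 3): punch at orig (20,7); cuts so far [(20, 7)]; region rows[16,32) x cols[4,8) = 16x4
Op 4 cut(5, 2): punch at orig (21,6); cuts so far [(20, 7), (21, 6)]; region rows[16,32) x cols[4,8) = 16x4
Op 5 cut(4, 1): punch at orig (20,5); cuts so far [(20, 5), (20, 7), (21, 6)]; region rows[16,32) x cols[4,8) = 16x4
Unfold 1 (reflect across h@16): 6 holes -> [(10, 6), (11, 5), (11, 7), (20, 5), (20, 7), (21, 6)]
Unfold 2 (reflect across v@4): 12 holes -> [(10, 1), (10, 6), (11, 0), (11, 2), (11, 5), (11, 7), (20, 0), (20, 2), (20, 5), (20, 7), (21, 1), (21, 6)]
Holes: [(10, 1), (10, 6), (11, 0), (11, 2), (11, 5), (11, 7), (20, 0), (20, 2), (20, 5), (20, 7), (21, 1), (21, 6)]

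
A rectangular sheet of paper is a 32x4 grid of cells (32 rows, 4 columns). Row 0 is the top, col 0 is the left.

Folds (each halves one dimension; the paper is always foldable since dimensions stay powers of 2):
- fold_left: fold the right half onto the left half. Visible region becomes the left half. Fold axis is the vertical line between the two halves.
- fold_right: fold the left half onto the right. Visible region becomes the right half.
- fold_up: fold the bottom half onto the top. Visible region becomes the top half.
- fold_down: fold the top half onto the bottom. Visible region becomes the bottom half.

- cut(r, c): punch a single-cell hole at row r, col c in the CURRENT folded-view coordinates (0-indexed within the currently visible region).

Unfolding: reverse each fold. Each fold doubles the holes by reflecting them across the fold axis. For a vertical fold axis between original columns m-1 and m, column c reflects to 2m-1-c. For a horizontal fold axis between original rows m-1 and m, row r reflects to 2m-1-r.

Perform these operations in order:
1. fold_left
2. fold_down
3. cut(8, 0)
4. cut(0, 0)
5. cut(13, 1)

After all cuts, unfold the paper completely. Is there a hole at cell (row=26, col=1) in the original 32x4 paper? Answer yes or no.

Op 1 fold_left: fold axis v@2; visible region now rows[0,32) x cols[0,2) = 32x2
Op 2 fold_down: fold axis h@16; visible region now rows[16,32) x cols[0,2) = 16x2
Op 3 cut(8, 0): punch at orig (24,0); cuts so far [(24, 0)]; region rows[16,32) x cols[0,2) = 16x2
Op 4 cut(0, 0): punch at orig (16,0); cuts so far [(16, 0), (24, 0)]; region rows[16,32) x cols[0,2) = 16x2
Op 5 cut(13, 1): punch at orig (29,1); cuts so far [(16, 0), (24, 0), (29, 1)]; region rows[16,32) x cols[0,2) = 16x2
Unfold 1 (reflect across h@16): 6 holes -> [(2, 1), (7, 0), (15, 0), (16, 0), (24, 0), (29, 1)]
Unfold 2 (reflect across v@2): 12 holes -> [(2, 1), (2, 2), (7, 0), (7, 3), (15, 0), (15, 3), (16, 0), (16, 3), (24, 0), (24, 3), (29, 1), (29, 2)]
Holes: [(2, 1), (2, 2), (7, 0), (7, 3), (15, 0), (15, 3), (16, 0), (16, 3), (24, 0), (24, 3), (29, 1), (29, 2)]

Answer: no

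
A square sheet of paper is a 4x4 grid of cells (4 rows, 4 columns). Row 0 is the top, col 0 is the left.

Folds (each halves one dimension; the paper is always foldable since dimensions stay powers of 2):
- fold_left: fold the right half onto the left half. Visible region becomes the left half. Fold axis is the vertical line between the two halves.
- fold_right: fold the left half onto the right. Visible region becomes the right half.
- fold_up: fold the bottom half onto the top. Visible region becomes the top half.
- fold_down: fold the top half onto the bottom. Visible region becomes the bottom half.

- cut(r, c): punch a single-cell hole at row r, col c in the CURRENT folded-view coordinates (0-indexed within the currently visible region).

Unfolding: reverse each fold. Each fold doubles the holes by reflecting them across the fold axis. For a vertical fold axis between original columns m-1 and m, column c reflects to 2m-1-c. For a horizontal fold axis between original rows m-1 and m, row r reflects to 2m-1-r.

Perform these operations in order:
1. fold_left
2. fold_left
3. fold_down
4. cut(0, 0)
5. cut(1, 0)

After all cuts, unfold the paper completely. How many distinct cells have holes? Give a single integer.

Op 1 fold_left: fold axis v@2; visible region now rows[0,4) x cols[0,2) = 4x2
Op 2 fold_left: fold axis v@1; visible region now rows[0,4) x cols[0,1) = 4x1
Op 3 fold_down: fold axis h@2; visible region now rows[2,4) x cols[0,1) = 2x1
Op 4 cut(0, 0): punch at orig (2,0); cuts so far [(2, 0)]; region rows[2,4) x cols[0,1) = 2x1
Op 5 cut(1, 0): punch at orig (3,0); cuts so far [(2, 0), (3, 0)]; region rows[2,4) x cols[0,1) = 2x1
Unfold 1 (reflect across h@2): 4 holes -> [(0, 0), (1, 0), (2, 0), (3, 0)]
Unfold 2 (reflect across v@1): 8 holes -> [(0, 0), (0, 1), (1, 0), (1, 1), (2, 0), (2, 1), (3, 0), (3, 1)]
Unfold 3 (reflect across v@2): 16 holes -> [(0, 0), (0, 1), (0, 2), (0, 3), (1, 0), (1, 1), (1, 2), (1, 3), (2, 0), (2, 1), (2, 2), (2, 3), (3, 0), (3, 1), (3, 2), (3, 3)]

Answer: 16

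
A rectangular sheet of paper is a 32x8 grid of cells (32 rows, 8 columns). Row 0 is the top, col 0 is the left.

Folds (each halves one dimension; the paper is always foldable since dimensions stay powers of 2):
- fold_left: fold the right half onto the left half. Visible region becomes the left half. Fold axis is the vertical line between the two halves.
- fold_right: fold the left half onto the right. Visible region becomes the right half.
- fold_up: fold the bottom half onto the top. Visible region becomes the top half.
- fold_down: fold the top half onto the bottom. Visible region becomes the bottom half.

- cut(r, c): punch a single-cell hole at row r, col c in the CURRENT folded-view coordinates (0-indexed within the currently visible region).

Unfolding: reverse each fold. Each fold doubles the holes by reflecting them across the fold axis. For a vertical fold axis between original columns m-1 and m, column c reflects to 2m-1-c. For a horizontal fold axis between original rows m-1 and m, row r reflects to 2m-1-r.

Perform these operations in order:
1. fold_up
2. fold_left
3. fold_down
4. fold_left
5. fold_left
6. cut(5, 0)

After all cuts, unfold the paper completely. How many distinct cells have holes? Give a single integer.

Op 1 fold_up: fold axis h@16; visible region now rows[0,16) x cols[0,8) = 16x8
Op 2 fold_left: fold axis v@4; visible region now rows[0,16) x cols[0,4) = 16x4
Op 3 fold_down: fold axis h@8; visible region now rows[8,16) x cols[0,4) = 8x4
Op 4 fold_left: fold axis v@2; visible region now rows[8,16) x cols[0,2) = 8x2
Op 5 fold_left: fold axis v@1; visible region now rows[8,16) x cols[0,1) = 8x1
Op 6 cut(5, 0): punch at orig (13,0); cuts so far [(13, 0)]; region rows[8,16) x cols[0,1) = 8x1
Unfold 1 (reflect across v@1): 2 holes -> [(13, 0), (13, 1)]
Unfold 2 (reflect across v@2): 4 holes -> [(13, 0), (13, 1), (13, 2), (13, 3)]
Unfold 3 (reflect across h@8): 8 holes -> [(2, 0), (2, 1), (2, 2), (2, 3), (13, 0), (13, 1), (13, 2), (13, 3)]
Unfold 4 (reflect across v@4): 16 holes -> [(2, 0), (2, 1), (2, 2), (2, 3), (2, 4), (2, 5), (2, 6), (2, 7), (13, 0), (13, 1), (13, 2), (13, 3), (13, 4), (13, 5), (13, 6), (13, 7)]
Unfold 5 (reflect across h@16): 32 holes -> [(2, 0), (2, 1), (2, 2), (2, 3), (2, 4), (2, 5), (2, 6), (2, 7), (13, 0), (13, 1), (13, 2), (13, 3), (13, 4), (13, 5), (13, 6), (13, 7), (18, 0), (18, 1), (18, 2), (18, 3), (18, 4), (18, 5), (18, 6), (18, 7), (29, 0), (29, 1), (29, 2), (29, 3), (29, 4), (29, 5), (29, 6), (29, 7)]

Answer: 32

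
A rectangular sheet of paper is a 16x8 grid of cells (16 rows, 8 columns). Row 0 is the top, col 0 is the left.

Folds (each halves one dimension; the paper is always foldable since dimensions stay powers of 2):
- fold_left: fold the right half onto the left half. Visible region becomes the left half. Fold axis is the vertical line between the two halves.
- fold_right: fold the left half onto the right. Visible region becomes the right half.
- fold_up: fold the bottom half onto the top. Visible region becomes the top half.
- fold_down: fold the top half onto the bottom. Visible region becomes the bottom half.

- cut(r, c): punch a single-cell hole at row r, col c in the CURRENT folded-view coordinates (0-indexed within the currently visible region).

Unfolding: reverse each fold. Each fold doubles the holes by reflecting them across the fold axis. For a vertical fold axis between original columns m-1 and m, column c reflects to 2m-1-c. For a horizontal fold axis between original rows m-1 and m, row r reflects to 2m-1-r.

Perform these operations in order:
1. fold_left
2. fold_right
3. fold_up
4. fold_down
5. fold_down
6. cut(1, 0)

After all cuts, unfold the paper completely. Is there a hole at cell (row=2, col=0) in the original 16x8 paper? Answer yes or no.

Answer: no

Derivation:
Op 1 fold_left: fold axis v@4; visible region now rows[0,16) x cols[0,4) = 16x4
Op 2 fold_right: fold axis v@2; visible region now rows[0,16) x cols[2,4) = 16x2
Op 3 fold_up: fold axis h@8; visible region now rows[0,8) x cols[2,4) = 8x2
Op 4 fold_down: fold axis h@4; visible region now rows[4,8) x cols[2,4) = 4x2
Op 5 fold_down: fold axis h@6; visible region now rows[6,8) x cols[2,4) = 2x2
Op 6 cut(1, 0): punch at orig (7,2); cuts so far [(7, 2)]; region rows[6,8) x cols[2,4) = 2x2
Unfold 1 (reflect across h@6): 2 holes -> [(4, 2), (7, 2)]
Unfold 2 (reflect across h@4): 4 holes -> [(0, 2), (3, 2), (4, 2), (7, 2)]
Unfold 3 (reflect across h@8): 8 holes -> [(0, 2), (3, 2), (4, 2), (7, 2), (8, 2), (11, 2), (12, 2), (15, 2)]
Unfold 4 (reflect across v@2): 16 holes -> [(0, 1), (0, 2), (3, 1), (3, 2), (4, 1), (4, 2), (7, 1), (7, 2), (8, 1), (8, 2), (11, 1), (11, 2), (12, 1), (12, 2), (15, 1), (15, 2)]
Unfold 5 (reflect across v@4): 32 holes -> [(0, 1), (0, 2), (0, 5), (0, 6), (3, 1), (3, 2), (3, 5), (3, 6), (4, 1), (4, 2), (4, 5), (4, 6), (7, 1), (7, 2), (7, 5), (7, 6), (8, 1), (8, 2), (8, 5), (8, 6), (11, 1), (11, 2), (11, 5), (11, 6), (12, 1), (12, 2), (12, 5), (12, 6), (15, 1), (15, 2), (15, 5), (15, 6)]
Holes: [(0, 1), (0, 2), (0, 5), (0, 6), (3, 1), (3, 2), (3, 5), (3, 6), (4, 1), (4, 2), (4, 5), (4, 6), (7, 1), (7, 2), (7, 5), (7, 6), (8, 1), (8, 2), (8, 5), (8, 6), (11, 1), (11, 2), (11, 5), (11, 6), (12, 1), (12, 2), (12, 5), (12, 6), (15, 1), (15, 2), (15, 5), (15, 6)]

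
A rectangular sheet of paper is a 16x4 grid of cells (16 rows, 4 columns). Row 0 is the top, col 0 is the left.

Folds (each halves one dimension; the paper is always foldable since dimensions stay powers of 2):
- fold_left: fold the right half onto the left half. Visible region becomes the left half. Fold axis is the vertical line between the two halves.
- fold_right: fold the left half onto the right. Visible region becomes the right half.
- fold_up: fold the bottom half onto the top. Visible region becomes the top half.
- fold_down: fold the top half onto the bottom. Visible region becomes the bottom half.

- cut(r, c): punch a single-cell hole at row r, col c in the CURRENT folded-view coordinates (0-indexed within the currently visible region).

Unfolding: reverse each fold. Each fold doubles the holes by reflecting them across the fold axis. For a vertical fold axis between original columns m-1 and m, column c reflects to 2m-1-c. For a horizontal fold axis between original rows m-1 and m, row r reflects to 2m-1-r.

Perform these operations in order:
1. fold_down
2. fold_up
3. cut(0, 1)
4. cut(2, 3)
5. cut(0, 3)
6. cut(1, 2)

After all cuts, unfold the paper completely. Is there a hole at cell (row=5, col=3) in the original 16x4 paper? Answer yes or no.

Op 1 fold_down: fold axis h@8; visible region now rows[8,16) x cols[0,4) = 8x4
Op 2 fold_up: fold axis h@12; visible region now rows[8,12) x cols[0,4) = 4x4
Op 3 cut(0, 1): punch at orig (8,1); cuts so far [(8, 1)]; region rows[8,12) x cols[0,4) = 4x4
Op 4 cut(2, 3): punch at orig (10,3); cuts so far [(8, 1), (10, 3)]; region rows[8,12) x cols[0,4) = 4x4
Op 5 cut(0, 3): punch at orig (8,3); cuts so far [(8, 1), (8, 3), (10, 3)]; region rows[8,12) x cols[0,4) = 4x4
Op 6 cut(1, 2): punch at orig (9,2); cuts so far [(8, 1), (8, 3), (9, 2), (10, 3)]; region rows[8,12) x cols[0,4) = 4x4
Unfold 1 (reflect across h@12): 8 holes -> [(8, 1), (8, 3), (9, 2), (10, 3), (13, 3), (14, 2), (15, 1), (15, 3)]
Unfold 2 (reflect across h@8): 16 holes -> [(0, 1), (0, 3), (1, 2), (2, 3), (5, 3), (6, 2), (7, 1), (7, 3), (8, 1), (8, 3), (9, 2), (10, 3), (13, 3), (14, 2), (15, 1), (15, 3)]
Holes: [(0, 1), (0, 3), (1, 2), (2, 3), (5, 3), (6, 2), (7, 1), (7, 3), (8, 1), (8, 3), (9, 2), (10, 3), (13, 3), (14, 2), (15, 1), (15, 3)]

Answer: yes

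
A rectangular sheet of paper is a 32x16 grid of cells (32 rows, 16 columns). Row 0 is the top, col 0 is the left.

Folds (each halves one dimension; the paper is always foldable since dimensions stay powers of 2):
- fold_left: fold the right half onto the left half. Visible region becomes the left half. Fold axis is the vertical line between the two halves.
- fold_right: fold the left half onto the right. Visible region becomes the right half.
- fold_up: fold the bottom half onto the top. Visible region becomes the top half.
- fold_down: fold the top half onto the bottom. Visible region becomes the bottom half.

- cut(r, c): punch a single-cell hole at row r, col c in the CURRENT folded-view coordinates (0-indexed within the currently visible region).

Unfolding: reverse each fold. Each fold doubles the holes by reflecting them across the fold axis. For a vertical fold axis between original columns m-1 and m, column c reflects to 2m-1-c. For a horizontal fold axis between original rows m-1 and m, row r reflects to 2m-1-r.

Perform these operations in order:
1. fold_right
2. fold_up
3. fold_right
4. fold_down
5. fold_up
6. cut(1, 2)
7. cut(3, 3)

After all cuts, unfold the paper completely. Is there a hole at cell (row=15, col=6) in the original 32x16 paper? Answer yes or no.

Op 1 fold_right: fold axis v@8; visible region now rows[0,32) x cols[8,16) = 32x8
Op 2 fold_up: fold axis h@16; visible region now rows[0,16) x cols[8,16) = 16x8
Op 3 fold_right: fold axis v@12; visible region now rows[0,16) x cols[12,16) = 16x4
Op 4 fold_down: fold axis h@8; visible region now rows[8,16) x cols[12,16) = 8x4
Op 5 fold_up: fold axis h@12; visible region now rows[8,12) x cols[12,16) = 4x4
Op 6 cut(1, 2): punch at orig (9,14); cuts so far [(9, 14)]; region rows[8,12) x cols[12,16) = 4x4
Op 7 cut(3, 3): punch at orig (11,15); cuts so far [(9, 14), (11, 15)]; region rows[8,12) x cols[12,16) = 4x4
Unfold 1 (reflect across h@12): 4 holes -> [(9, 14), (11, 15), (12, 15), (14, 14)]
Unfold 2 (reflect across h@8): 8 holes -> [(1, 14), (3, 15), (4, 15), (6, 14), (9, 14), (11, 15), (12, 15), (14, 14)]
Unfold 3 (reflect across v@12): 16 holes -> [(1, 9), (1, 14), (3, 8), (3, 15), (4, 8), (4, 15), (6, 9), (6, 14), (9, 9), (9, 14), (11, 8), (11, 15), (12, 8), (12, 15), (14, 9), (14, 14)]
Unfold 4 (reflect across h@16): 32 holes -> [(1, 9), (1, 14), (3, 8), (3, 15), (4, 8), (4, 15), (6, 9), (6, 14), (9, 9), (9, 14), (11, 8), (11, 15), (12, 8), (12, 15), (14, 9), (14, 14), (17, 9), (17, 14), (19, 8), (19, 15), (20, 8), (20, 15), (22, 9), (22, 14), (25, 9), (25, 14), (27, 8), (27, 15), (28, 8), (28, 15), (30, 9), (30, 14)]
Unfold 5 (reflect across v@8): 64 holes -> [(1, 1), (1, 6), (1, 9), (1, 14), (3, 0), (3, 7), (3, 8), (3, 15), (4, 0), (4, 7), (4, 8), (4, 15), (6, 1), (6, 6), (6, 9), (6, 14), (9, 1), (9, 6), (9, 9), (9, 14), (11, 0), (11, 7), (11, 8), (11, 15), (12, 0), (12, 7), (12, 8), (12, 15), (14, 1), (14, 6), (14, 9), (14, 14), (17, 1), (17, 6), (17, 9), (17, 14), (19, 0), (19, 7), (19, 8), (19, 15), (20, 0), (20, 7), (20, 8), (20, 15), (22, 1), (22, 6), (22, 9), (22, 14), (25, 1), (25, 6), (25, 9), (25, 14), (27, 0), (27, 7), (27, 8), (27, 15), (28, 0), (28, 7), (28, 8), (28, 15), (30, 1), (30, 6), (30, 9), (30, 14)]
Holes: [(1, 1), (1, 6), (1, 9), (1, 14), (3, 0), (3, 7), (3, 8), (3, 15), (4, 0), (4, 7), (4, 8), (4, 15), (6, 1), (6, 6), (6, 9), (6, 14), (9, 1), (9, 6), (9, 9), (9, 14), (11, 0), (11, 7), (11, 8), (11, 15), (12, 0), (12, 7), (12, 8), (12, 15), (14, 1), (14, 6), (14, 9), (14, 14), (17, 1), (17, 6), (17, 9), (17, 14), (19, 0), (19, 7), (19, 8), (19, 15), (20, 0), (20, 7), (20, 8), (20, 15), (22, 1), (22, 6), (22, 9), (22, 14), (25, 1), (25, 6), (25, 9), (25, 14), (27, 0), (27, 7), (27, 8), (27, 15), (28, 0), (28, 7), (28, 8), (28, 15), (30, 1), (30, 6), (30, 9), (30, 14)]

Answer: no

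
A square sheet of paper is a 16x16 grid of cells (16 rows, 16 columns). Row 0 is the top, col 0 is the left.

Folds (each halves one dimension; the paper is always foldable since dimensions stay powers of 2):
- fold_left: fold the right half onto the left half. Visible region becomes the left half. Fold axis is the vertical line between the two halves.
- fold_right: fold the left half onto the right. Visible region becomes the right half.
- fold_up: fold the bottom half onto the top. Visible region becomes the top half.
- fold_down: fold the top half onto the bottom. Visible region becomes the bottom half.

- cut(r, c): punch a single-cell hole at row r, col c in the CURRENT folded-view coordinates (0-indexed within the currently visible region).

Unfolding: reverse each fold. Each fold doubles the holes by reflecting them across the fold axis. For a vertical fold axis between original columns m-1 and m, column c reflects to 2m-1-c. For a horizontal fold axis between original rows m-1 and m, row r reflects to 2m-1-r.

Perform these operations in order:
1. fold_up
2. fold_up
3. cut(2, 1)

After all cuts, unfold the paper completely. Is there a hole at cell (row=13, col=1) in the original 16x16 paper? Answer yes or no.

Op 1 fold_up: fold axis h@8; visible region now rows[0,8) x cols[0,16) = 8x16
Op 2 fold_up: fold axis h@4; visible region now rows[0,4) x cols[0,16) = 4x16
Op 3 cut(2, 1): punch at orig (2,1); cuts so far [(2, 1)]; region rows[0,4) x cols[0,16) = 4x16
Unfold 1 (reflect across h@4): 2 holes -> [(2, 1), (5, 1)]
Unfold 2 (reflect across h@8): 4 holes -> [(2, 1), (5, 1), (10, 1), (13, 1)]
Holes: [(2, 1), (5, 1), (10, 1), (13, 1)]

Answer: yes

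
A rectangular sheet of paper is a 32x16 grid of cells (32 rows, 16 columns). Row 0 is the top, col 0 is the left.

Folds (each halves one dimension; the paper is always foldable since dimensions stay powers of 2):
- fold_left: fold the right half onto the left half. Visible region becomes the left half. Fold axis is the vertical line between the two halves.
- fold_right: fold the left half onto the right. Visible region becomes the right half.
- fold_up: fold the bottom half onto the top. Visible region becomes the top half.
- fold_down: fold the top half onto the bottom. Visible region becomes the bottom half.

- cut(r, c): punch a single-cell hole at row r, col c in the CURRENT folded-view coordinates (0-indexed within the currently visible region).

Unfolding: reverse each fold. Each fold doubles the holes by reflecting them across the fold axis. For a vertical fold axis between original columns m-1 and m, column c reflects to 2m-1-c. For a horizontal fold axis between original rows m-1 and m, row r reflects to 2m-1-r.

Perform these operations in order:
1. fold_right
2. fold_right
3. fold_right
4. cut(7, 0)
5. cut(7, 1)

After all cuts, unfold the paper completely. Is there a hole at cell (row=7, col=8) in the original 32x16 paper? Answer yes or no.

Answer: yes

Derivation:
Op 1 fold_right: fold axis v@8; visible region now rows[0,32) x cols[8,16) = 32x8
Op 2 fold_right: fold axis v@12; visible region now rows[0,32) x cols[12,16) = 32x4
Op 3 fold_right: fold axis v@14; visible region now rows[0,32) x cols[14,16) = 32x2
Op 4 cut(7, 0): punch at orig (7,14); cuts so far [(7, 14)]; region rows[0,32) x cols[14,16) = 32x2
Op 5 cut(7, 1): punch at orig (7,15); cuts so far [(7, 14), (7, 15)]; region rows[0,32) x cols[14,16) = 32x2
Unfold 1 (reflect across v@14): 4 holes -> [(7, 12), (7, 13), (7, 14), (7, 15)]
Unfold 2 (reflect across v@12): 8 holes -> [(7, 8), (7, 9), (7, 10), (7, 11), (7, 12), (7, 13), (7, 14), (7, 15)]
Unfold 3 (reflect across v@8): 16 holes -> [(7, 0), (7, 1), (7, 2), (7, 3), (7, 4), (7, 5), (7, 6), (7, 7), (7, 8), (7, 9), (7, 10), (7, 11), (7, 12), (7, 13), (7, 14), (7, 15)]
Holes: [(7, 0), (7, 1), (7, 2), (7, 3), (7, 4), (7, 5), (7, 6), (7, 7), (7, 8), (7, 9), (7, 10), (7, 11), (7, 12), (7, 13), (7, 14), (7, 15)]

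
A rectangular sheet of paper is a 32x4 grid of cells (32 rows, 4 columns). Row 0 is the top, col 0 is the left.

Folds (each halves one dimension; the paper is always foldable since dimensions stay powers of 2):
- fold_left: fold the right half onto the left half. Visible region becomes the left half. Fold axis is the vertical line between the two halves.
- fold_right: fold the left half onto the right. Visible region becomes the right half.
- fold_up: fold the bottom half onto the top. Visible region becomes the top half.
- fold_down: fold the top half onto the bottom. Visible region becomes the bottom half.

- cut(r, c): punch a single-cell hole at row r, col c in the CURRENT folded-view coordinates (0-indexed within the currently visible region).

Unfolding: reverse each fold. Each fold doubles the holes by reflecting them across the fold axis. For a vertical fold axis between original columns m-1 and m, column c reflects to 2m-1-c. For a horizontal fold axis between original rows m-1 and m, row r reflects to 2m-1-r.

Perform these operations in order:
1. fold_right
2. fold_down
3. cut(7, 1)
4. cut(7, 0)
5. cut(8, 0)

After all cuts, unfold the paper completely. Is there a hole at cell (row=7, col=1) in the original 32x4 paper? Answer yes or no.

Op 1 fold_right: fold axis v@2; visible region now rows[0,32) x cols[2,4) = 32x2
Op 2 fold_down: fold axis h@16; visible region now rows[16,32) x cols[2,4) = 16x2
Op 3 cut(7, 1): punch at orig (23,3); cuts so far [(23, 3)]; region rows[16,32) x cols[2,4) = 16x2
Op 4 cut(7, 0): punch at orig (23,2); cuts so far [(23, 2), (23, 3)]; region rows[16,32) x cols[2,4) = 16x2
Op 5 cut(8, 0): punch at orig (24,2); cuts so far [(23, 2), (23, 3), (24, 2)]; region rows[16,32) x cols[2,4) = 16x2
Unfold 1 (reflect across h@16): 6 holes -> [(7, 2), (8, 2), (8, 3), (23, 2), (23, 3), (24, 2)]
Unfold 2 (reflect across v@2): 12 holes -> [(7, 1), (7, 2), (8, 0), (8, 1), (8, 2), (8, 3), (23, 0), (23, 1), (23, 2), (23, 3), (24, 1), (24, 2)]
Holes: [(7, 1), (7, 2), (8, 0), (8, 1), (8, 2), (8, 3), (23, 0), (23, 1), (23, 2), (23, 3), (24, 1), (24, 2)]

Answer: yes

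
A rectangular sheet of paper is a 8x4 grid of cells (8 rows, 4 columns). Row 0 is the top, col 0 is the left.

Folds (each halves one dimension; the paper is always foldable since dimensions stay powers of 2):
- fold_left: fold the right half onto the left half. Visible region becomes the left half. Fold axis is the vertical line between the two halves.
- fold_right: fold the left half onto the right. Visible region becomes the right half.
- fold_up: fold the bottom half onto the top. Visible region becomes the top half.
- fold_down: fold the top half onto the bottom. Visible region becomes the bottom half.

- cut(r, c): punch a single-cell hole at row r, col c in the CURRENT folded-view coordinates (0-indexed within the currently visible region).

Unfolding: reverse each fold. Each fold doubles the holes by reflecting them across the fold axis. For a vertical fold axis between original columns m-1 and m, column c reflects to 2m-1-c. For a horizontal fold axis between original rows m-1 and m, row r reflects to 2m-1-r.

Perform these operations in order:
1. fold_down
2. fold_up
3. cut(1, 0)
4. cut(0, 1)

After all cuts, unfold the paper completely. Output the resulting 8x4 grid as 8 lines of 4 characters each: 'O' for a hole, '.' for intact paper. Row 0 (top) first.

Answer: .O..
O...
O...
.O..
.O..
O...
O...
.O..

Derivation:
Op 1 fold_down: fold axis h@4; visible region now rows[4,8) x cols[0,4) = 4x4
Op 2 fold_up: fold axis h@6; visible region now rows[4,6) x cols[0,4) = 2x4
Op 3 cut(1, 0): punch at orig (5,0); cuts so far [(5, 0)]; region rows[4,6) x cols[0,4) = 2x4
Op 4 cut(0, 1): punch at orig (4,1); cuts so far [(4, 1), (5, 0)]; region rows[4,6) x cols[0,4) = 2x4
Unfold 1 (reflect across h@6): 4 holes -> [(4, 1), (5, 0), (6, 0), (7, 1)]
Unfold 2 (reflect across h@4): 8 holes -> [(0, 1), (1, 0), (2, 0), (3, 1), (4, 1), (5, 0), (6, 0), (7, 1)]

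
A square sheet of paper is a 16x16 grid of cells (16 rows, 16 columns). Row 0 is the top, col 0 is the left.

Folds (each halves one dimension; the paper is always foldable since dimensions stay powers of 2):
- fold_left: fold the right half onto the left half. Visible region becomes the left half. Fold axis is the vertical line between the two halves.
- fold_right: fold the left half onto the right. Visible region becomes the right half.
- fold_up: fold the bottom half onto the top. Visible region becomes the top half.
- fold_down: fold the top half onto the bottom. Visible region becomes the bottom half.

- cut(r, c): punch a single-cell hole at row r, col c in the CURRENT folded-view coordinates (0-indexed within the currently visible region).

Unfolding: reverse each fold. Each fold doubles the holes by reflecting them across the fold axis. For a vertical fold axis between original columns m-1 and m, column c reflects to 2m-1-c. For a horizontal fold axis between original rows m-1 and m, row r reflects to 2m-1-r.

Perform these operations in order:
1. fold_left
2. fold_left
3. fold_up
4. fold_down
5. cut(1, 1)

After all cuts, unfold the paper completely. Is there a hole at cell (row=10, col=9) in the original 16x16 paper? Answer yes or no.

Op 1 fold_left: fold axis v@8; visible region now rows[0,16) x cols[0,8) = 16x8
Op 2 fold_left: fold axis v@4; visible region now rows[0,16) x cols[0,4) = 16x4
Op 3 fold_up: fold axis h@8; visible region now rows[0,8) x cols[0,4) = 8x4
Op 4 fold_down: fold axis h@4; visible region now rows[4,8) x cols[0,4) = 4x4
Op 5 cut(1, 1): punch at orig (5,1); cuts so far [(5, 1)]; region rows[4,8) x cols[0,4) = 4x4
Unfold 1 (reflect across h@4): 2 holes -> [(2, 1), (5, 1)]
Unfold 2 (reflect across h@8): 4 holes -> [(2, 1), (5, 1), (10, 1), (13, 1)]
Unfold 3 (reflect across v@4): 8 holes -> [(2, 1), (2, 6), (5, 1), (5, 6), (10, 1), (10, 6), (13, 1), (13, 6)]
Unfold 4 (reflect across v@8): 16 holes -> [(2, 1), (2, 6), (2, 9), (2, 14), (5, 1), (5, 6), (5, 9), (5, 14), (10, 1), (10, 6), (10, 9), (10, 14), (13, 1), (13, 6), (13, 9), (13, 14)]
Holes: [(2, 1), (2, 6), (2, 9), (2, 14), (5, 1), (5, 6), (5, 9), (5, 14), (10, 1), (10, 6), (10, 9), (10, 14), (13, 1), (13, 6), (13, 9), (13, 14)]

Answer: yes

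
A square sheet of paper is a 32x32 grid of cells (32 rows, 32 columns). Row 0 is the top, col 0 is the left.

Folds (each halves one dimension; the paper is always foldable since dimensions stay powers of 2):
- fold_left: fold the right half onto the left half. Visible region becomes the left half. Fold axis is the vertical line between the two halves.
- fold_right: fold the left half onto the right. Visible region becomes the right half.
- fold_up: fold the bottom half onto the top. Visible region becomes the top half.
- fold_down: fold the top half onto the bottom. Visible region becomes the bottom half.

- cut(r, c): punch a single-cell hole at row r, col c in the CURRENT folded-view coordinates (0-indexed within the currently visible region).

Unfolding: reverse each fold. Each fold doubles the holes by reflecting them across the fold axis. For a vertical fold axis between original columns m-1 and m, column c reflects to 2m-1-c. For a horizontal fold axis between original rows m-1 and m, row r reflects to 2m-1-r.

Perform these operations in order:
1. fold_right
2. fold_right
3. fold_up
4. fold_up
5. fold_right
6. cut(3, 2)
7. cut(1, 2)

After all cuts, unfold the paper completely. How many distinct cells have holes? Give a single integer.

Op 1 fold_right: fold axis v@16; visible region now rows[0,32) x cols[16,32) = 32x16
Op 2 fold_right: fold axis v@24; visible region now rows[0,32) x cols[24,32) = 32x8
Op 3 fold_up: fold axis h@16; visible region now rows[0,16) x cols[24,32) = 16x8
Op 4 fold_up: fold axis h@8; visible region now rows[0,8) x cols[24,32) = 8x8
Op 5 fold_right: fold axis v@28; visible region now rows[0,8) x cols[28,32) = 8x4
Op 6 cut(3, 2): punch at orig (3,30); cuts so far [(3, 30)]; region rows[0,8) x cols[28,32) = 8x4
Op 7 cut(1, 2): punch at orig (1,30); cuts so far [(1, 30), (3, 30)]; region rows[0,8) x cols[28,32) = 8x4
Unfold 1 (reflect across v@28): 4 holes -> [(1, 25), (1, 30), (3, 25), (3, 30)]
Unfold 2 (reflect across h@8): 8 holes -> [(1, 25), (1, 30), (3, 25), (3, 30), (12, 25), (12, 30), (14, 25), (14, 30)]
Unfold 3 (reflect across h@16): 16 holes -> [(1, 25), (1, 30), (3, 25), (3, 30), (12, 25), (12, 30), (14, 25), (14, 30), (17, 25), (17, 30), (19, 25), (19, 30), (28, 25), (28, 30), (30, 25), (30, 30)]
Unfold 4 (reflect across v@24): 32 holes -> [(1, 17), (1, 22), (1, 25), (1, 30), (3, 17), (3, 22), (3, 25), (3, 30), (12, 17), (12, 22), (12, 25), (12, 30), (14, 17), (14, 22), (14, 25), (14, 30), (17, 17), (17, 22), (17, 25), (17, 30), (19, 17), (19, 22), (19, 25), (19, 30), (28, 17), (28, 22), (28, 25), (28, 30), (30, 17), (30, 22), (30, 25), (30, 30)]
Unfold 5 (reflect across v@16): 64 holes -> [(1, 1), (1, 6), (1, 9), (1, 14), (1, 17), (1, 22), (1, 25), (1, 30), (3, 1), (3, 6), (3, 9), (3, 14), (3, 17), (3, 22), (3, 25), (3, 30), (12, 1), (12, 6), (12, 9), (12, 14), (12, 17), (12, 22), (12, 25), (12, 30), (14, 1), (14, 6), (14, 9), (14, 14), (14, 17), (14, 22), (14, 25), (14, 30), (17, 1), (17, 6), (17, 9), (17, 14), (17, 17), (17, 22), (17, 25), (17, 30), (19, 1), (19, 6), (19, 9), (19, 14), (19, 17), (19, 22), (19, 25), (19, 30), (28, 1), (28, 6), (28, 9), (28, 14), (28, 17), (28, 22), (28, 25), (28, 30), (30, 1), (30, 6), (30, 9), (30, 14), (30, 17), (30, 22), (30, 25), (30, 30)]

Answer: 64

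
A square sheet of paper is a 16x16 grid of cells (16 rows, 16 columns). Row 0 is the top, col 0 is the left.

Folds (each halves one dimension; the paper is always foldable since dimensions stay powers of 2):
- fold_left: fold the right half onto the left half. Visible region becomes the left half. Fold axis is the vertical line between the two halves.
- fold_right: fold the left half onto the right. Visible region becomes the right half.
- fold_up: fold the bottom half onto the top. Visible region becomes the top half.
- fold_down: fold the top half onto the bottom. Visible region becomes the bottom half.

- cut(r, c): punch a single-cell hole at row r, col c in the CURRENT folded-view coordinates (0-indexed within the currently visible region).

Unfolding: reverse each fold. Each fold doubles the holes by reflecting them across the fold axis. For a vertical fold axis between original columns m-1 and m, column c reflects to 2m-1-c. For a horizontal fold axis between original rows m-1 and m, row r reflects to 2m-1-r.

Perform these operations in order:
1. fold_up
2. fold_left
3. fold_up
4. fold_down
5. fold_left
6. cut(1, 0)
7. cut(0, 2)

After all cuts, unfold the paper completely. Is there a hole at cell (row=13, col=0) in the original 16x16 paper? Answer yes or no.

Op 1 fold_up: fold axis h@8; visible region now rows[0,8) x cols[0,16) = 8x16
Op 2 fold_left: fold axis v@8; visible region now rows[0,8) x cols[0,8) = 8x8
Op 3 fold_up: fold axis h@4; visible region now rows[0,4) x cols[0,8) = 4x8
Op 4 fold_down: fold axis h@2; visible region now rows[2,4) x cols[0,8) = 2x8
Op 5 fold_left: fold axis v@4; visible region now rows[2,4) x cols[0,4) = 2x4
Op 6 cut(1, 0): punch at orig (3,0); cuts so far [(3, 0)]; region rows[2,4) x cols[0,4) = 2x4
Op 7 cut(0, 2): punch at orig (2,2); cuts so far [(2, 2), (3, 0)]; region rows[2,4) x cols[0,4) = 2x4
Unfold 1 (reflect across v@4): 4 holes -> [(2, 2), (2, 5), (3, 0), (3, 7)]
Unfold 2 (reflect across h@2): 8 holes -> [(0, 0), (0, 7), (1, 2), (1, 5), (2, 2), (2, 5), (3, 0), (3, 7)]
Unfold 3 (reflect across h@4): 16 holes -> [(0, 0), (0, 7), (1, 2), (1, 5), (2, 2), (2, 5), (3, 0), (3, 7), (4, 0), (4, 7), (5, 2), (5, 5), (6, 2), (6, 5), (7, 0), (7, 7)]
Unfold 4 (reflect across v@8): 32 holes -> [(0, 0), (0, 7), (0, 8), (0, 15), (1, 2), (1, 5), (1, 10), (1, 13), (2, 2), (2, 5), (2, 10), (2, 13), (3, 0), (3, 7), (3, 8), (3, 15), (4, 0), (4, 7), (4, 8), (4, 15), (5, 2), (5, 5), (5, 10), (5, 13), (6, 2), (6, 5), (6, 10), (6, 13), (7, 0), (7, 7), (7, 8), (7, 15)]
Unfold 5 (reflect across h@8): 64 holes -> [(0, 0), (0, 7), (0, 8), (0, 15), (1, 2), (1, 5), (1, 10), (1, 13), (2, 2), (2, 5), (2, 10), (2, 13), (3, 0), (3, 7), (3, 8), (3, 15), (4, 0), (4, 7), (4, 8), (4, 15), (5, 2), (5, 5), (5, 10), (5, 13), (6, 2), (6, 5), (6, 10), (6, 13), (7, 0), (7, 7), (7, 8), (7, 15), (8, 0), (8, 7), (8, 8), (8, 15), (9, 2), (9, 5), (9, 10), (9, 13), (10, 2), (10, 5), (10, 10), (10, 13), (11, 0), (11, 7), (11, 8), (11, 15), (12, 0), (12, 7), (12, 8), (12, 15), (13, 2), (13, 5), (13, 10), (13, 13), (14, 2), (14, 5), (14, 10), (14, 13), (15, 0), (15, 7), (15, 8), (15, 15)]
Holes: [(0, 0), (0, 7), (0, 8), (0, 15), (1, 2), (1, 5), (1, 10), (1, 13), (2, 2), (2, 5), (2, 10), (2, 13), (3, 0), (3, 7), (3, 8), (3, 15), (4, 0), (4, 7), (4, 8), (4, 15), (5, 2), (5, 5), (5, 10), (5, 13), (6, 2), (6, 5), (6, 10), (6, 13), (7, 0), (7, 7), (7, 8), (7, 15), (8, 0), (8, 7), (8, 8), (8, 15), (9, 2), (9, 5), (9, 10), (9, 13), (10, 2), (10, 5), (10, 10), (10, 13), (11, 0), (11, 7), (11, 8), (11, 15), (12, 0), (12, 7), (12, 8), (12, 15), (13, 2), (13, 5), (13, 10), (13, 13), (14, 2), (14, 5), (14, 10), (14, 13), (15, 0), (15, 7), (15, 8), (15, 15)]

Answer: no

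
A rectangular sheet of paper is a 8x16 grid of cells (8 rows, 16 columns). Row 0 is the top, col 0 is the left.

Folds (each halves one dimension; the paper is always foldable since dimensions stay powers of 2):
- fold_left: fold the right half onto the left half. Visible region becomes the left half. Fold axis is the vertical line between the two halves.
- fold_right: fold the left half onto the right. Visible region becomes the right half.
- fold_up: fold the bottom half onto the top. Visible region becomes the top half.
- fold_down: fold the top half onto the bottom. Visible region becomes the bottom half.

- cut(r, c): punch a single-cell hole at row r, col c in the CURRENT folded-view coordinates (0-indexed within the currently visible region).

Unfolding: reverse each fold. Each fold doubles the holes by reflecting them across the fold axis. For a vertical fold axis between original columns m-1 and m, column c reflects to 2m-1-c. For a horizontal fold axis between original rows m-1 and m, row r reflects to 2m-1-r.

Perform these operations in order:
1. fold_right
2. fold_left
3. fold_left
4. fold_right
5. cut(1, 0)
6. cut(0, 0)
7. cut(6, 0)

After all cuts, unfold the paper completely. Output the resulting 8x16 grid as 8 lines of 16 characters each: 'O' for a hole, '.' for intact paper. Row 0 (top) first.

Answer: OOOOOOOOOOOOOOOO
OOOOOOOOOOOOOOOO
................
................
................
................
OOOOOOOOOOOOOOOO
................

Derivation:
Op 1 fold_right: fold axis v@8; visible region now rows[0,8) x cols[8,16) = 8x8
Op 2 fold_left: fold axis v@12; visible region now rows[0,8) x cols[8,12) = 8x4
Op 3 fold_left: fold axis v@10; visible region now rows[0,8) x cols[8,10) = 8x2
Op 4 fold_right: fold axis v@9; visible region now rows[0,8) x cols[9,10) = 8x1
Op 5 cut(1, 0): punch at orig (1,9); cuts so far [(1, 9)]; region rows[0,8) x cols[9,10) = 8x1
Op 6 cut(0, 0): punch at orig (0,9); cuts so far [(0, 9), (1, 9)]; region rows[0,8) x cols[9,10) = 8x1
Op 7 cut(6, 0): punch at orig (6,9); cuts so far [(0, 9), (1, 9), (6, 9)]; region rows[0,8) x cols[9,10) = 8x1
Unfold 1 (reflect across v@9): 6 holes -> [(0, 8), (0, 9), (1, 8), (1, 9), (6, 8), (6, 9)]
Unfold 2 (reflect across v@10): 12 holes -> [(0, 8), (0, 9), (0, 10), (0, 11), (1, 8), (1, 9), (1, 10), (1, 11), (6, 8), (6, 9), (6, 10), (6, 11)]
Unfold 3 (reflect across v@12): 24 holes -> [(0, 8), (0, 9), (0, 10), (0, 11), (0, 12), (0, 13), (0, 14), (0, 15), (1, 8), (1, 9), (1, 10), (1, 11), (1, 12), (1, 13), (1, 14), (1, 15), (6, 8), (6, 9), (6, 10), (6, 11), (6, 12), (6, 13), (6, 14), (6, 15)]
Unfold 4 (reflect across v@8): 48 holes -> [(0, 0), (0, 1), (0, 2), (0, 3), (0, 4), (0, 5), (0, 6), (0, 7), (0, 8), (0, 9), (0, 10), (0, 11), (0, 12), (0, 13), (0, 14), (0, 15), (1, 0), (1, 1), (1, 2), (1, 3), (1, 4), (1, 5), (1, 6), (1, 7), (1, 8), (1, 9), (1, 10), (1, 11), (1, 12), (1, 13), (1, 14), (1, 15), (6, 0), (6, 1), (6, 2), (6, 3), (6, 4), (6, 5), (6, 6), (6, 7), (6, 8), (6, 9), (6, 10), (6, 11), (6, 12), (6, 13), (6, 14), (6, 15)]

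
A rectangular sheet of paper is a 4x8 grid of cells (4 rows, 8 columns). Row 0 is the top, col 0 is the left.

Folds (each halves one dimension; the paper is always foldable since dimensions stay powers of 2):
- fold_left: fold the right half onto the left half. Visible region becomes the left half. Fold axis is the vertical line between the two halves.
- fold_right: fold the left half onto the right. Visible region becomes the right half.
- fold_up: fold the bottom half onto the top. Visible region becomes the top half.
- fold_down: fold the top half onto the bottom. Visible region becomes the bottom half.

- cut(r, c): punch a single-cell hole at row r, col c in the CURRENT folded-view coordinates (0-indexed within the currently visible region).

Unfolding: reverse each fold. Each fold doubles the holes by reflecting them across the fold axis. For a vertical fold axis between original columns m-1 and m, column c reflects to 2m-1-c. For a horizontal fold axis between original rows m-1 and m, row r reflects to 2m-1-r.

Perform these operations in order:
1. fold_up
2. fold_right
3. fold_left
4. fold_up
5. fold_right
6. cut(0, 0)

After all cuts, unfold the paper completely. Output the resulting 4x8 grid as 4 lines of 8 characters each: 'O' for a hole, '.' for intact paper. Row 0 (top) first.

Answer: OOOOOOOO
OOOOOOOO
OOOOOOOO
OOOOOOOO

Derivation:
Op 1 fold_up: fold axis h@2; visible region now rows[0,2) x cols[0,8) = 2x8
Op 2 fold_right: fold axis v@4; visible region now rows[0,2) x cols[4,8) = 2x4
Op 3 fold_left: fold axis v@6; visible region now rows[0,2) x cols[4,6) = 2x2
Op 4 fold_up: fold axis h@1; visible region now rows[0,1) x cols[4,6) = 1x2
Op 5 fold_right: fold axis v@5; visible region now rows[0,1) x cols[5,6) = 1x1
Op 6 cut(0, 0): punch at orig (0,5); cuts so far [(0, 5)]; region rows[0,1) x cols[5,6) = 1x1
Unfold 1 (reflect across v@5): 2 holes -> [(0, 4), (0, 5)]
Unfold 2 (reflect across h@1): 4 holes -> [(0, 4), (0, 5), (1, 4), (1, 5)]
Unfold 3 (reflect across v@6): 8 holes -> [(0, 4), (0, 5), (0, 6), (0, 7), (1, 4), (1, 5), (1, 6), (1, 7)]
Unfold 4 (reflect across v@4): 16 holes -> [(0, 0), (0, 1), (0, 2), (0, 3), (0, 4), (0, 5), (0, 6), (0, 7), (1, 0), (1, 1), (1, 2), (1, 3), (1, 4), (1, 5), (1, 6), (1, 7)]
Unfold 5 (reflect across h@2): 32 holes -> [(0, 0), (0, 1), (0, 2), (0, 3), (0, 4), (0, 5), (0, 6), (0, 7), (1, 0), (1, 1), (1, 2), (1, 3), (1, 4), (1, 5), (1, 6), (1, 7), (2, 0), (2, 1), (2, 2), (2, 3), (2, 4), (2, 5), (2, 6), (2, 7), (3, 0), (3, 1), (3, 2), (3, 3), (3, 4), (3, 5), (3, 6), (3, 7)]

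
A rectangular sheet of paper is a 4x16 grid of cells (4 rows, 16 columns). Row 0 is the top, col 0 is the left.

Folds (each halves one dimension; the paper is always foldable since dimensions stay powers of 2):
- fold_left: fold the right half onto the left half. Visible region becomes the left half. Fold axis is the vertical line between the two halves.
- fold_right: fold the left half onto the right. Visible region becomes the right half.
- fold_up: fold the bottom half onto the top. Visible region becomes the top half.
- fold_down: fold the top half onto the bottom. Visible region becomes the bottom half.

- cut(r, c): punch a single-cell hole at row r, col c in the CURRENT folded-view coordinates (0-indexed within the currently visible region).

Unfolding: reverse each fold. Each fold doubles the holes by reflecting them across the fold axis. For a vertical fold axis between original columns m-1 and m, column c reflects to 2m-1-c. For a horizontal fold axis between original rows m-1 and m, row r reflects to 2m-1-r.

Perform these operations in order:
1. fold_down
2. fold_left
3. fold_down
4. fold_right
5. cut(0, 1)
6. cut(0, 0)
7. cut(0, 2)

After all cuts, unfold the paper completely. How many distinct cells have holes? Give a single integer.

Op 1 fold_down: fold axis h@2; visible region now rows[2,4) x cols[0,16) = 2x16
Op 2 fold_left: fold axis v@8; visible region now rows[2,4) x cols[0,8) = 2x8
Op 3 fold_down: fold axis h@3; visible region now rows[3,4) x cols[0,8) = 1x8
Op 4 fold_right: fold axis v@4; visible region now rows[3,4) x cols[4,8) = 1x4
Op 5 cut(0, 1): punch at orig (3,5); cuts so far [(3, 5)]; region rows[3,4) x cols[4,8) = 1x4
Op 6 cut(0, 0): punch at orig (3,4); cuts so far [(3, 4), (3, 5)]; region rows[3,4) x cols[4,8) = 1x4
Op 7 cut(0, 2): punch at orig (3,6); cuts so far [(3, 4), (3, 5), (3, 6)]; region rows[3,4) x cols[4,8) = 1x4
Unfold 1 (reflect across v@4): 6 holes -> [(3, 1), (3, 2), (3, 3), (3, 4), (3, 5), (3, 6)]
Unfold 2 (reflect across h@3): 12 holes -> [(2, 1), (2, 2), (2, 3), (2, 4), (2, 5), (2, 6), (3, 1), (3, 2), (3, 3), (3, 4), (3, 5), (3, 6)]
Unfold 3 (reflect across v@8): 24 holes -> [(2, 1), (2, 2), (2, 3), (2, 4), (2, 5), (2, 6), (2, 9), (2, 10), (2, 11), (2, 12), (2, 13), (2, 14), (3, 1), (3, 2), (3, 3), (3, 4), (3, 5), (3, 6), (3, 9), (3, 10), (3, 11), (3, 12), (3, 13), (3, 14)]
Unfold 4 (reflect across h@2): 48 holes -> [(0, 1), (0, 2), (0, 3), (0, 4), (0, 5), (0, 6), (0, 9), (0, 10), (0, 11), (0, 12), (0, 13), (0, 14), (1, 1), (1, 2), (1, 3), (1, 4), (1, 5), (1, 6), (1, 9), (1, 10), (1, 11), (1, 12), (1, 13), (1, 14), (2, 1), (2, 2), (2, 3), (2, 4), (2, 5), (2, 6), (2, 9), (2, 10), (2, 11), (2, 12), (2, 13), (2, 14), (3, 1), (3, 2), (3, 3), (3, 4), (3, 5), (3, 6), (3, 9), (3, 10), (3, 11), (3, 12), (3, 13), (3, 14)]

Answer: 48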